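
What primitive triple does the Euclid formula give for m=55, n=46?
(909, 5060, 5141)

Euclid's formula: a = m² - n², b = 2mn, c = m² + n²
m = 55, n = 46
a = 55² - 46² = 3025 - 2116 = 909
b = 2 × 55 × 46 = 5060
c = 55² + 46² = 3025 + 2116 = 5141
Verification: 909² + 5060² = 826281 + 25603600 = 26429881 = 5141² ✓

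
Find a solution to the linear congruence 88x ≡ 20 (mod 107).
x ≡ 44 (mod 107)

gcd(88, 107) = 1, which divides 20, so solutions exist.
Find 88^(-1) mod 107 by the extended Euclidean algorithm:
107 = 1 × 88 + 19  ⟹  19 = (1)·107 + (-1)·88
88 = 4 × 19 + 12  ⟹  12 = (-4)·107 + (5)·88
19 = 1 × 12 + 7  ⟹  7 = (5)·107 + (-6)·88
12 = 1 × 7 + 5  ⟹  5 = (-9)·107 + (11)·88
7 = 1 × 5 + 2  ⟹  2 = (14)·107 + (-17)·88
5 = 2 × 2 + 1  ⟹  1 = (-37)·107 + (45)·88
So (45)·88 ≡ 1 (mod 107), i.e. 88^(-1) ≡ 45 (mod 107).
x ≡ 45 × 20 = 900 ≡ 44 (mod 107).
Check: 88 × 44 = 3872 ≡ 20 (mod 107).
Unique solution: x ≡ 44 (mod 107)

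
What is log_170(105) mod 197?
104

Baby-step giant-step with step n = ⌈√197⌉ = 15.
Baby steps 170^j mod 197 (j:value) for j=0..14: 0:1, 1:170, 2:138, 3:17, 4:132, 5:179, 6:92, 7:77, 8:88, 9:185, 10:127, 11:117, 12:190, 13:189, 14:19.
Giant-step multiplier: 170^(-15) ≡ 170^(196-15) = 170^181 ≡ 48 (mod 197).
Giant steps γ_i = 105·48^i mod 197: γ_0=105, γ_1=115, γ_2=4, γ_3=192, γ_4=154, γ_5=103, γ_6=19 (in table at j=14).
x = i·n + j = 6·15 + 14 = 104.
Check: 170^104 ≡ 105 (mod 197).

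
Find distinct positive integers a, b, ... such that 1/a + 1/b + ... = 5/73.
1/15 + 1/548 + 1/600060

Greedy algorithm:
5/73: ceiling(73/5) = 15, use 1/15
2/1095: ceiling(1095/2) = 548, use 1/548
1/600060: ceiling(600060/1) = 600060, use 1/600060
Result: 5/73 = 1/15 + 1/548 + 1/600060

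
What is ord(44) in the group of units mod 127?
63

127 is prime, so ord(44) divides φ(127) = 126.
Divisors of 126: 1, 2, 3, 6, 7, 9, 14, 18, 21, 42, 63, 126.
Repeated squaring: 44^1 ≡ 44, 44^2 ≡ 31, 44^4 ≡ 72, 44^8 ≡ 104, 44^16 ≡ 21, 44^32 ≡ 60, 44^64 ≡ 44 (mod 127).
Test 44^d mod 127 for each divisor d in increasing order:
44^1 ≡ 44
44^2 ≡ 31
44^3 = 44^2·44^1 ≡ 94
44^6 = 44^4·44^2 ≡ 73
44^7 = 44^4·44^2·44^1 ≡ 37
44^9 = 44^8·44^1 ≡ 4
44^14 = 44^8·44^4·44^2 ≡ 99
44^18 = 44^16·44^2 ≡ 16
44^21 = 44^16·44^4·44^1 ≡ 107
44^42 = 44^32·44^8·44^2 ≡ 19
44^63 = 44^32·44^16·44^8·44^4·44^2·44^1 ≡ 1  ← first divisor giving 1
The order is 63.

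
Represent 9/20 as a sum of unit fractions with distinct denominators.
1/3 + 1/9 + 1/180

Greedy algorithm:
9/20: ceiling(20/9) = 3, use 1/3
7/60: ceiling(60/7) = 9, use 1/9
1/180: ceiling(180/1) = 180, use 1/180
Result: 9/20 = 1/3 + 1/9 + 1/180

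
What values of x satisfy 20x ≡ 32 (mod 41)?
x ≡ 18 (mod 41)

gcd(20, 41) = 1, which divides 32, so solutions exist.
Find 20^(-1) mod 41 by the extended Euclidean algorithm:
41 = 2 × 20 + 1  ⟹  1 = (1)·41 + (-2)·20
So (-2)·20 ≡ 1 (mod 41), i.e. 20^(-1) ≡ -2 ≡ 39 (mod 41).
x ≡ 39 × 32 = 1248 ≡ 18 (mod 41).
Check: 20 × 18 = 360 ≡ 32 (mod 41).
Unique solution: x ≡ 18 (mod 41)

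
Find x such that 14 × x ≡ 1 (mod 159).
125

gcd(14, 159) = 1, so the inverse exists.
Extended Euclidean algorithm on (159, 14):
159 = 11 × 14 + 5  ⟹  5 = (1)·159 + (-11)·14
14 = 2 × 5 + 4  ⟹  4 = (-2)·159 + (23)·14
5 = 1 × 4 + 1  ⟹  1 = (3)·159 + (-34)·14
So (-34)·14 ≡ 1 (mod 159), i.e. 14^(-1) ≡ -34 ≡ 125 (mod 159).
Check: 14 × 125 = 1750 ≡ 1 (mod 159)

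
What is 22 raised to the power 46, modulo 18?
4

Repeated squaring. Binary of 46 = 101110.
22^1 ≡ 4 (mod 18); 22^2 ≡ 16 (mod 18); 22^4 ≡ 4 (mod 18); 22^8 ≡ 16 (mod 18); 22^16 ≡ 4 (mod 18); 22^32 ≡ 16 (mod 18)
22^46 = 22^2 × 22^4 × 22^8 × 22^32 ≡ 4 (mod 18)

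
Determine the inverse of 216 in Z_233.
137

gcd(216, 233) = 1, so the inverse exists.
Extended Euclidean algorithm on (233, 216):
233 = 1 × 216 + 17  ⟹  17 = (1)·233 + (-1)·216
216 = 12 × 17 + 12  ⟹  12 = (-12)·233 + (13)·216
17 = 1 × 12 + 5  ⟹  5 = (13)·233 + (-14)·216
12 = 2 × 5 + 2  ⟹  2 = (-38)·233 + (41)·216
5 = 2 × 2 + 1  ⟹  1 = (89)·233 + (-96)·216
So (-96)·216 ≡ 1 (mod 233), i.e. 216^(-1) ≡ -96 ≡ 137 (mod 233).
Check: 216 × 137 = 29592 ≡ 1 (mod 233)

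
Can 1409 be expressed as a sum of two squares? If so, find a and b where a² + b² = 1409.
25² + 28² (a=25, b=28)

Factorization: 1409 = 1409
By Fermat: n is sum of two squares iff every prime p ≡ 3 (mod 4) appears to even power.
All primes ≡ 3 (mod 4) appear to even power.
Search a = 0, 1, 2, … for 1409 - a² a perfect square: first hit at a = 25: 1409 - 625 = 784 = 28².
1409 = 25² + 28² = 625 + 784 ✓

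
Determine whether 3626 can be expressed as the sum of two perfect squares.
35² + 49² (a=35, b=49)

Factorization: 3626 = 2 × 7^2 × 37
By Fermat: n is sum of two squares iff every prime p ≡ 3 (mod 4) appears to even power.
All primes ≡ 3 (mod 4) appear to even power.
Search a = 0, 1, 2, … for 3626 - a² a perfect square: first hit at a = 35: 3626 - 1225 = 2401 = 49².
3626 = 35² + 49² = 1225 + 2401 ✓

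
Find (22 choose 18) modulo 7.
0

Using Lucas' theorem:
Write n=22 and k=18 in base 7:
n in base 7: [3, 1]
k in base 7: [2, 4]
C(22,18) mod 7 = ∏ C(n_i, k_i) mod 7
Digit binomials (mod 7): C(3,2) = 3; C(1,4) = 0 (k_i > n_i)
Product: 3 × 0 = 0 ≡ 0 (mod 7)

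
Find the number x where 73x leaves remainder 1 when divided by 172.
33

gcd(73, 172) = 1, so the inverse exists.
Extended Euclidean algorithm on (172, 73):
172 = 2 × 73 + 26  ⟹  26 = (1)·172 + (-2)·73
73 = 2 × 26 + 21  ⟹  21 = (-2)·172 + (5)·73
26 = 1 × 21 + 5  ⟹  5 = (3)·172 + (-7)·73
21 = 4 × 5 + 1  ⟹  1 = (-14)·172 + (33)·73
So (33)·73 ≡ 1 (mod 172), i.e. 73^(-1) ≡ 33 (mod 172).
Check: 73 × 33 = 2409 ≡ 1 (mod 172)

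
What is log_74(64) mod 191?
56

Baby-step giant-step with step n = ⌈√191⌉ = 14.
Baby steps 74^j mod 191 (j:value) for j=0..13: 0:1, 1:74, 2:128, 3:113, 4:149, 5:139, 6:163, 7:29, 8:45, 9:83, 10:30, 11:119, 12:20, 13:143.
Giant-step multiplier: 74^(-14) ≡ 74^(190-14) = 74^176 ≡ 129 (mod 191).
Giant steps γ_i = 64·129^i mod 191: γ_0=64, γ_1=43, γ_2=8, γ_3=77, γ_4=1 (in table at j=0).
x = i·n + j = 4·14 + 0 = 56.
Check: 74^56 ≡ 64 (mod 191).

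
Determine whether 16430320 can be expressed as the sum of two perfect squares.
Not possible

Factorization: 16430320 = 2^4 × 5 × 59^3
By Fermat: n is sum of two squares iff every prime p ≡ 3 (mod 4) appears to even power.
Prime(s) ≡ 3 (mod 4) with odd exponent: [(59, 3)]
Therefore 16430320 cannot be expressed as a² + b².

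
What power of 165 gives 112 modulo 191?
177

Baby-step giant-step with step n = ⌈√191⌉ = 14.
Baby steps 165^j mod 191 (j:value) for j=0..13: 0:1, 1:165, 2:103, 3:187, 4:104, 5:161, 6:16, 7:157, 8:120, 9:127, 10:136, 11:93, 12:65, 13:29.
Giant-step multiplier: 165^(-14) ≡ 165^(190-14) = 165^176 ≡ 172 (mod 191).
Giant steps γ_i = 112·172^i mod 191: γ_0=112, γ_1=164, γ_2=131, γ_3=185, γ_4=114, γ_5=126, γ_6=89, γ_7=28, γ_8=41, γ_9=176, γ_10=94, γ_11=124, γ_12=127 (in table at j=9).
x = i·n + j = 12·14 + 9 = 177.
Check: 165^177 ≡ 112 (mod 191).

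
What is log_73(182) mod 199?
168

Baby-step giant-step with step n = ⌈√199⌉ = 15.
Baby steps 73^j mod 199 (j:value) for j=0..14: 0:1, 1:73, 2:155, 3:171, 4:145, 5:38, 6:187, 7:119, 8:130, 9:137, 10:51, 11:141, 12:144, 13:164, 14:32.
Giant-step multiplier: 73^(-15) ≡ 73^(198-15) = 73^183 ≡ 88 (mod 199).
Giant steps γ_i = 182·88^i mod 199: γ_0=182, γ_1=96, γ_2=90, γ_3=159, γ_4=62, γ_5=83, γ_6=140, γ_7=181, γ_8=8, γ_9=107, γ_10=63, γ_11=171 (in table at j=3).
x = i·n + j = 11·15 + 3 = 168.
Check: 73^168 ≡ 182 (mod 199).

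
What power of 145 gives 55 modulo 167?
153

Baby-step giant-step with step n = ⌈√167⌉ = 13.
Baby steps 145^j mod 167 (j:value) for j=0..12: 0:1, 1:145, 2:150, 3:40, 4:122, 5:155, 6:97, 7:37, 8:21, 9:39, 10:144, 11:5, 12:57.
Giant-step multiplier: 145^(-13) ≡ 145^(166-13) = 145^153 ≡ 55 (mod 167).
Giant steps γ_i = 55·55^i mod 167: γ_0=55, γ_1=19, γ_2=43, γ_3=27, γ_4=149, γ_5=12, γ_6=159, γ_7=61, γ_8=15, γ_9=157, γ_10=118, γ_11=144 (in table at j=10).
x = i·n + j = 11·13 + 10 = 153.
Check: 145^153 ≡ 55 (mod 167).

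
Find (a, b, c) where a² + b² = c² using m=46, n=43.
(267, 3956, 3965)

Euclid's formula: a = m² - n², b = 2mn, c = m² + n²
m = 46, n = 43
a = 46² - 43² = 2116 - 1849 = 267
b = 2 × 46 × 43 = 3956
c = 46² + 43² = 2116 + 1849 = 3965
Verification: 267² + 3956² = 71289 + 15649936 = 15721225 = 3965² ✓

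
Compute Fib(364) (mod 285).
3

Matrix identity: Q^n = [[F_(n+1), F_n], [F_n, F_(n-1)]] with Q = [[1,1],[1,0]].
n = 364 = 101101100₂. Square-and-multiply, entries mod 285:
Q^1 = [[1,1],[1,0]]
Q^2 = (Q^1)² = [[2,1],[1,1]]
Q^5 = (Q^2)²·Q = [[8,5],[5,3]]
Q^11 = (Q^5)²·Q = [[144,89],[89,55]]
Q^22 = (Q^11)² = [[157,41],[41,116]]
Q^45 = (Q^22)²·Q = [[188,110],[110,78]]
Q^91 = (Q^45)²·Q = [[39,134],[134,190]]
Q^182 = (Q^91)² = [[97,191],[191,191]]
Q^364 = (Q^182)² = [[5,3],[3,2]]
F_364 mod 285 = Q^364[0][1] = 3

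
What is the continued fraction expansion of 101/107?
[0; 1, 16, 1, 5]

Euclidean algorithm steps:
101 = 0 × 107 + 101
107 = 1 × 101 + 6
101 = 16 × 6 + 5
6 = 1 × 5 + 1
5 = 5 × 1 + 0
Continued fraction: [0; 1, 16, 1, 5]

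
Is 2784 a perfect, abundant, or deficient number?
abundant

Proper divisors of 2784: sum = 1 + 2 + 3 + 4 + 6 + 8 + 12 + 16 + ... + 464 + 696 + 928 + 1392 (23 divisors) = 4776
Since 4776 > 2784, 2784 is abundant.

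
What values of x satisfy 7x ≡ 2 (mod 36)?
x ≡ 26 (mod 36)

gcd(7, 36) = 1, which divides 2, so solutions exist.
Find 7^(-1) mod 36 by the extended Euclidean algorithm:
36 = 5 × 7 + 1  ⟹  1 = (1)·36 + (-5)·7
So (-5)·7 ≡ 1 (mod 36), i.e. 7^(-1) ≡ -5 ≡ 31 (mod 36).
x ≡ 31 × 2 = 62 ≡ 26 (mod 36).
Check: 7 × 26 = 182 ≡ 2 (mod 36).
Unique solution: x ≡ 26 (mod 36)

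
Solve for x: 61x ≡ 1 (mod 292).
225

gcd(61, 292) = 1, so the inverse exists.
Extended Euclidean algorithm on (292, 61):
292 = 4 × 61 + 48  ⟹  48 = (1)·292 + (-4)·61
61 = 1 × 48 + 13  ⟹  13 = (-1)·292 + (5)·61
48 = 3 × 13 + 9  ⟹  9 = (4)·292 + (-19)·61
13 = 1 × 9 + 4  ⟹  4 = (-5)·292 + (24)·61
9 = 2 × 4 + 1  ⟹  1 = (14)·292 + (-67)·61
So (-67)·61 ≡ 1 (mod 292), i.e. 61^(-1) ≡ -67 ≡ 225 (mod 292).
Check: 61 × 225 = 13725 ≡ 1 (mod 292)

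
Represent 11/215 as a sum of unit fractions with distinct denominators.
1/20 + 1/860

Greedy algorithm:
11/215: ceiling(215/11) = 20, use 1/20
1/860: ceiling(860/1) = 860, use 1/860
Result: 11/215 = 1/20 + 1/860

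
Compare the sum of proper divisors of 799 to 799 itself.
deficient

Proper divisors of 799: sum = 1 + 17 + 47 = 65
Since 65 < 799, 799 is deficient.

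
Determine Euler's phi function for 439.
438

439 = 439
φ(n) = n × ∏(1 - 1/p) for each prime p dividing n
φ(439) = 439 × (1 - 1/439) = 438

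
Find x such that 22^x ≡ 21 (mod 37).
10

Baby-step giant-step with step n = ⌈√37⌉ = 7.
Baby steps 22^j mod 37 (j:value) for j=0..6: 0:1, 1:22, 2:3, 3:29, 4:9, 5:13, 6:27.
Giant-step multiplier: 22^(-7) ≡ 22^(36-7) = 22^29 ≡ 19 (mod 37).
Giant steps γ_i = 21·19^i mod 37: γ_0=21, γ_1=29 (in table at j=3).
x = i·n + j = 1·7 + 3 = 10.
Check: 22^10 ≡ 21 (mod 37).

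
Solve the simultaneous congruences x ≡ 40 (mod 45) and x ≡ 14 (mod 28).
490

Using Chinese Remainder Theorem:
M = 45 × 28 = 1260
M1 = 28, M2 = 45
y1 = 28^(-1) mod 45 = 37
y2 = 45^(-1) mod 28 = 5
x = (40×28×37 + 14×45×5) mod 1260 = 490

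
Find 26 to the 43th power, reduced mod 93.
26

Repeated squaring. Binary of 43 = 101011.
26^1 ≡ 26 (mod 93); 26^2 ≡ 25 (mod 93); 26^4 ≡ 67 (mod 93); 26^8 ≡ 25 (mod 93); 26^16 ≡ 67 (mod 93); 26^32 ≡ 25 (mod 93)
26^43 = 26^1 × 26^2 × 26^8 × 26^32 ≡ 26 (mod 93)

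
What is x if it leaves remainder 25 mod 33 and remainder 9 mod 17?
553

Using Chinese Remainder Theorem:
M = 33 × 17 = 561
M1 = 17, M2 = 33
y1 = 17^(-1) mod 33 = 2
y2 = 33^(-1) mod 17 = 16
x = (25×17×2 + 9×33×16) mod 561 = 553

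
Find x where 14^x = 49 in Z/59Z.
8

Baby-step giant-step with step n = ⌈√59⌉ = 8.
Baby steps 14^j mod 59 (j:value) for j=0..7: 0:1, 1:14, 2:19, 3:30, 4:7, 5:39, 6:15, 7:33.
Giant-step multiplier: 14^(-8) ≡ 14^(58-8) = 14^50 ≡ 53 (mod 59).
Giant steps γ_i = 49·53^i mod 59: γ_0=49, γ_1=1 (in table at j=0).
x = i·n + j = 1·8 + 0 = 8.
Check: 14^8 ≡ 49 (mod 59).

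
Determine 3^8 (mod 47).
28

Repeated squaring. Binary of 8 = 1000.
3^1 ≡ 3 (mod 47); 3^2 ≡ 9 (mod 47); 3^4 ≡ 34 (mod 47); 3^8 ≡ 28 (mod 47)
3^8 = 3^8 ≡ 28 (mod 47)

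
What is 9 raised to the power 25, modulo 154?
23

Repeated squaring. Binary of 25 = 11001.
9^1 ≡ 9 (mod 154); 9^2 ≡ 81 (mod 154); 9^4 ≡ 93 (mod 154); 9^8 ≡ 25 (mod 154); 9^16 ≡ 9 (mod 154)
9^25 = 9^1 × 9^8 × 9^16 ≡ 23 (mod 154)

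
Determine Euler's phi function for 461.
460

461 = 461
φ(n) = n × ∏(1 - 1/p) for each prime p dividing n
φ(461) = 461 × (1 - 1/461) = 460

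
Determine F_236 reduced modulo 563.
399

Matrix identity: Q^n = [[F_(n+1), F_n], [F_n, F_(n-1)]] with Q = [[1,1],[1,0]].
n = 236 = 11101100₂. Square-and-multiply, entries mod 563:
Q^1 = [[1,1],[1,0]]
Q^3 = (Q^1)²·Q = [[3,2],[2,1]]
Q^7 = (Q^3)²·Q = [[21,13],[13,8]]
Q^14 = (Q^7)² = [[47,377],[377,233]]
Q^29 = (Q^14)²·Q = [[489,210],[210,279]]
Q^59 = (Q^29)²·Q = [[294,32],[32,262]]
Q^118 = (Q^59)² = [[195,339],[339,419]]
Q^236 = (Q^118)² = [[373,399],[399,537]]
F_236 mod 563 = Q^236[0][1] = 399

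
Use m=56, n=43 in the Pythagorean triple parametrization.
(1287, 4816, 4985)

Euclid's formula: a = m² - n², b = 2mn, c = m² + n²
m = 56, n = 43
a = 56² - 43² = 3136 - 1849 = 1287
b = 2 × 56 × 43 = 4816
c = 56² + 43² = 3136 + 1849 = 4985
Verification: 1287² + 4816² = 1656369 + 23193856 = 24850225 = 4985² ✓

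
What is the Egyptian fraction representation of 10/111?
1/12 + 1/148

Greedy algorithm:
10/111: ceiling(111/10) = 12, use 1/12
1/148: ceiling(148/1) = 148, use 1/148
Result: 10/111 = 1/12 + 1/148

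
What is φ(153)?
96

153 = 3^2 × 17
φ(n) = n × ∏(1 - 1/p) for each prime p dividing n
φ(153) = 153 × (1 - 1/3) × (1 - 1/17) = 96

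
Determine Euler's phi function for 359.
358

359 = 359
φ(n) = n × ∏(1 - 1/p) for each prime p dividing n
φ(359) = 359 × (1 - 1/359) = 358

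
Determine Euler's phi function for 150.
40

150 = 2 × 3 × 5^2
φ(n) = n × ∏(1 - 1/p) for each prime p dividing n
φ(150) = 150 × (1 - 1/2) × (1 - 1/3) × (1 - 1/5) = 40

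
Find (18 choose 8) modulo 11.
0

Using Lucas' theorem:
Write n=18 and k=8 in base 11:
n in base 11: [1, 7]
k in base 11: [0, 8]
C(18,8) mod 11 = ∏ C(n_i, k_i) mod 11
Digit binomials (mod 11): C(1,0) = 1; C(7,8) = 0 (k_i > n_i)
Product: 1 × 0 = 0 ≡ 0 (mod 11)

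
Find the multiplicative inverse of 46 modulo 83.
74

gcd(46, 83) = 1, so the inverse exists.
Extended Euclidean algorithm on (83, 46):
83 = 1 × 46 + 37  ⟹  37 = (1)·83 + (-1)·46
46 = 1 × 37 + 9  ⟹  9 = (-1)·83 + (2)·46
37 = 4 × 9 + 1  ⟹  1 = (5)·83 + (-9)·46
So (-9)·46 ≡ 1 (mod 83), i.e. 46^(-1) ≡ -9 ≡ 74 (mod 83).
Check: 46 × 74 = 3404 ≡ 1 (mod 83)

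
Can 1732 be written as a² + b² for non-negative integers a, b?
24² + 34² (a=24, b=34)

Factorization: 1732 = 2^2 × 433
By Fermat: n is sum of two squares iff every prime p ≡ 3 (mod 4) appears to even power.
All primes ≡ 3 (mod 4) appear to even power.
Search a = 0, 1, 2, … for 1732 - a² a perfect square: first hit at a = 24: 1732 - 576 = 1156 = 34².
1732 = 24² + 34² = 576 + 1156 ✓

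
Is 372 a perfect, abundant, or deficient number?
abundant

Proper divisors of 372: sum = 1 + 2 + 3 + 4 + 6 + 12 + 31 + 62 + 93 + 124 + 186 = 524
Since 524 > 372, 372 is abundant.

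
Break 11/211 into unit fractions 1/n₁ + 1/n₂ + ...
1/20 + 1/469 + 1/1979180

Greedy algorithm:
11/211: ceiling(211/11) = 20, use 1/20
9/4220: ceiling(4220/9) = 469, use 1/469
1/1979180: ceiling(1979180/1) = 1979180, use 1/1979180
Result: 11/211 = 1/20 + 1/469 + 1/1979180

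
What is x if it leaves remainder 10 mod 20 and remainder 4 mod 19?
270

Using Chinese Remainder Theorem:
M = 20 × 19 = 380
M1 = 19, M2 = 20
y1 = 19^(-1) mod 20 = 19
y2 = 20^(-1) mod 19 = 1
x = (10×19×19 + 4×20×1) mod 380 = 270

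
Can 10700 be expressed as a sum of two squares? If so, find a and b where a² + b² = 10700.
Not possible

Factorization: 10700 = 2^2 × 5^2 × 107
By Fermat: n is sum of two squares iff every prime p ≡ 3 (mod 4) appears to even power.
Prime(s) ≡ 3 (mod 4) with odd exponent: [(107, 1)]
Therefore 10700 cannot be expressed as a² + b².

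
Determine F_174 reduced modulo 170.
162

Matrix identity: Q^n = [[F_(n+1), F_n], [F_n, F_(n-1)]] with Q = [[1,1],[1,0]].
n = 174 = 10101110₂. Square-and-multiply, entries mod 170:
Q^1 = [[1,1],[1,0]]
Q^2 = (Q^1)² = [[2,1],[1,1]]
Q^5 = (Q^2)²·Q = [[8,5],[5,3]]
Q^10 = (Q^5)² = [[89,55],[55,34]]
Q^21 = (Q^10)²·Q = [[31,66],[66,135]]
Q^43 = (Q^21)²·Q = [[123,47],[47,76]]
Q^87 = (Q^43)²·Q = [[1,168],[168,3]]
Q^174 = (Q^87)² = [[5,162],[162,13]]
F_174 mod 170 = Q^174[0][1] = 162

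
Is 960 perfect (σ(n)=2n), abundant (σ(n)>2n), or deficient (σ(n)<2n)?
abundant

Proper divisors of 960: sum = 1 + 2 + 3 + 4 + 5 + 6 + 8 + 10 + ... + 192 + 240 + 320 + 480 (27 divisors) = 2088
Since 2088 > 960, 960 is abundant.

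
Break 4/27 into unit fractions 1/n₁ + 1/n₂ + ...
1/7 + 1/189

Greedy algorithm:
4/27: ceiling(27/4) = 7, use 1/7
1/189: ceiling(189/1) = 189, use 1/189
Result: 4/27 = 1/7 + 1/189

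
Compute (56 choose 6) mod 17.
0

Using Lucas' theorem:
Write n=56 and k=6 in base 17:
n in base 17: [3, 5]
k in base 17: [0, 6]
C(56,6) mod 17 = ∏ C(n_i, k_i) mod 17
Digit binomials (mod 17): C(3,0) = 1; C(5,6) = 0 (k_i > n_i)
Product: 1 × 0 = 0 ≡ 0 (mod 17)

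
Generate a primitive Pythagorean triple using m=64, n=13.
(3927, 1664, 4265)

Euclid's formula: a = m² - n², b = 2mn, c = m² + n²
m = 64, n = 13
a = 64² - 13² = 4096 - 169 = 3927
b = 2 × 64 × 13 = 1664
c = 64² + 13² = 4096 + 169 = 4265
Verification: 3927² + 1664² = 15421329 + 2768896 = 18190225 = 4265² ✓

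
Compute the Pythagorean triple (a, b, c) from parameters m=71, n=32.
(4017, 4544, 6065)

Euclid's formula: a = m² - n², b = 2mn, c = m² + n²
m = 71, n = 32
a = 71² - 32² = 5041 - 1024 = 4017
b = 2 × 71 × 32 = 4544
c = 71² + 32² = 5041 + 1024 = 6065
Verification: 4017² + 4544² = 16136289 + 20647936 = 36784225 = 6065² ✓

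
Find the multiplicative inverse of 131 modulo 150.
71

gcd(131, 150) = 1, so the inverse exists.
Extended Euclidean algorithm on (150, 131):
150 = 1 × 131 + 19  ⟹  19 = (1)·150 + (-1)·131
131 = 6 × 19 + 17  ⟹  17 = (-6)·150 + (7)·131
19 = 1 × 17 + 2  ⟹  2 = (7)·150 + (-8)·131
17 = 8 × 2 + 1  ⟹  1 = (-62)·150 + (71)·131
So (71)·131 ≡ 1 (mod 150), i.e. 131^(-1) ≡ 71 (mod 150).
Check: 131 × 71 = 9301 ≡ 1 (mod 150)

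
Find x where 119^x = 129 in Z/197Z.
175

Baby-step giant-step with step n = ⌈√197⌉ = 15.
Baby steps 119^j mod 197 (j:value) for j=0..14: 0:1, 1:119, 2:174, 3:21, 4:135, 5:108, 6:47, 7:77, 8:101, 9:2, 10:41, 11:151, 12:42, 13:73, 14:19.
Giant-step multiplier: 119^(-15) ≡ 119^(196-15) = 119^181 ≡ 153 (mod 197).
Giant steps γ_i = 129·153^i mod 197: γ_0=129, γ_1=37, γ_2=145, γ_3=121, γ_4=192, γ_5=23, γ_6=170, γ_7=6, γ_8=130, γ_9=190, γ_10=111, γ_11=41 (in table at j=10).
x = i·n + j = 11·15 + 10 = 175.
Check: 119^175 ≡ 129 (mod 197).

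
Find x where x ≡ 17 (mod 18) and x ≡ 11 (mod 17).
215

Using Chinese Remainder Theorem:
M = 18 × 17 = 306
M1 = 17, M2 = 18
y1 = 17^(-1) mod 18 = 17
y2 = 18^(-1) mod 17 = 1
x = (17×17×17 + 11×18×1) mod 306 = 215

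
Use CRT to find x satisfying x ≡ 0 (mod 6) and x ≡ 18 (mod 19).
18

Using Chinese Remainder Theorem:
M = 6 × 19 = 114
M1 = 19, M2 = 6
y1 = 19^(-1) mod 6 = 1
y2 = 6^(-1) mod 19 = 16
x = (0×19×1 + 18×6×16) mod 114 = 18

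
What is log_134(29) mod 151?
108

Baby-step giant-step with step n = ⌈√151⌉ = 13.
Baby steps 134^j mod 151 (j:value) for j=0..12: 0:1, 1:134, 2:138, 3:70, 4:18, 5:147, 6:68, 7:52, 8:22, 9:79, 10:16, 11:30, 12:94.
Giant-step multiplier: 134^(-13) ≡ 134^(150-13) = 134^137 ≡ 12 (mod 151).
Giant steps γ_i = 29·12^i mod 151: γ_0=29, γ_1=46, γ_2=99, γ_3=131, γ_4=62, γ_5=140, γ_6=19, γ_7=77, γ_8=18 (in table at j=4).
x = i·n + j = 8·13 + 4 = 108.
Check: 134^108 ≡ 29 (mod 151).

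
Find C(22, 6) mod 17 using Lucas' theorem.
0

Using Lucas' theorem:
Write n=22 and k=6 in base 17:
n in base 17: [1, 5]
k in base 17: [0, 6]
C(22,6) mod 17 = ∏ C(n_i, k_i) mod 17
Digit binomials (mod 17): C(1,0) = 1; C(5,6) = 0 (k_i > n_i)
Product: 1 × 0 = 0 ≡ 0 (mod 17)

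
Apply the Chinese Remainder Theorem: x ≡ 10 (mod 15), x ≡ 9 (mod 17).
145

Using Chinese Remainder Theorem:
M = 15 × 17 = 255
M1 = 17, M2 = 15
y1 = 17^(-1) mod 15 = 8
y2 = 15^(-1) mod 17 = 8
x = (10×17×8 + 9×15×8) mod 255 = 145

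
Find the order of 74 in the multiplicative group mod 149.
148

149 is prime, so ord(74) divides φ(149) = 148.
Divisors of 148: 1, 2, 4, 37, 74, 148.
Repeated squaring: 74^1 ≡ 74, 74^2 ≡ 112, 74^4 ≡ 28, 74^8 ≡ 39, 74^16 ≡ 31, 74^32 ≡ 67, 74^64 ≡ 19, 74^128 ≡ 63 (mod 149).
Test 74^d mod 149 for each divisor d in increasing order:
74^1 ≡ 74
74^2 ≡ 112
74^4 ≡ 28
74^37 = 74^32·74^4·74^1 ≡ 105
74^74 = 74^64·74^8·74^2 ≡ 148
74^148 = 74^128·74^16·74^4 ≡ 1  ← first divisor giving 1
The order is 148.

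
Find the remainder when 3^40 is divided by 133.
81

Repeated squaring. Binary of 40 = 101000.
3^1 ≡ 3 (mod 133); 3^2 ≡ 9 (mod 133); 3^4 ≡ 81 (mod 133); 3^8 ≡ 44 (mod 133); 3^16 ≡ 74 (mod 133); 3^32 ≡ 23 (mod 133)
3^40 = 3^8 × 3^32 ≡ 81 (mod 133)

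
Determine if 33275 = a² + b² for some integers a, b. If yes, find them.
Not possible

Factorization: 33275 = 5^2 × 11^3
By Fermat: n is sum of two squares iff every prime p ≡ 3 (mod 4) appears to even power.
Prime(s) ≡ 3 (mod 4) with odd exponent: [(11, 3)]
Therefore 33275 cannot be expressed as a² + b².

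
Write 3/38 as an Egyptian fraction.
1/13 + 1/494

Greedy algorithm:
3/38: ceiling(38/3) = 13, use 1/13
1/494: ceiling(494/1) = 494, use 1/494
Result: 3/38 = 1/13 + 1/494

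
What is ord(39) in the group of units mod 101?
20

101 is prime, so ord(39) divides φ(101) = 100.
Divisors of 100: 1, 2, 4, 5, 10, 20, 25, 50, 100.
Repeated squaring: 39^1 ≡ 39, 39^2 ≡ 6, 39^4 ≡ 36, 39^8 ≡ 84, 39^16 ≡ 87, 39^32 ≡ 95, 39^64 ≡ 36 (mod 101).
Test 39^d mod 101 for each divisor d in increasing order:
39^1 ≡ 39
39^2 ≡ 6
39^4 ≡ 36
39^5 = 39^4·39^1 ≡ 91
39^10 = 39^8·39^2 ≡ 100
39^20 = 39^16·39^4 ≡ 1  ← first divisor giving 1
The order is 20.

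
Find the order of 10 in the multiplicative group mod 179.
178

179 is prime, so ord(10) divides φ(179) = 178.
Divisors of 178: 1, 2, 89, 178.
Repeated squaring: 10^1 ≡ 10, 10^2 ≡ 100, 10^4 ≡ 155, 10^8 ≡ 39, 10^16 ≡ 89, 10^32 ≡ 45, 10^64 ≡ 56, 10^128 ≡ 93 (mod 179).
Test 10^d mod 179 for each divisor d in increasing order:
10^1 ≡ 10
10^2 ≡ 100
10^89 = 10^64·10^16·10^8·10^1 ≡ 178
10^178 = 10^128·10^32·10^16·10^2 ≡ 1  ← first divisor giving 1
The order is 178.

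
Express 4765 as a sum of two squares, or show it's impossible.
2² + 69² (a=2, b=69)

Factorization: 4765 = 5 × 953
By Fermat: n is sum of two squares iff every prime p ≡ 3 (mod 4) appears to even power.
All primes ≡ 3 (mod 4) appear to even power.
Search a = 0, 1, 2, … for 4765 - a² a perfect square: first hit at a = 2: 4765 - 4 = 4761 = 69².
4765 = 2² + 69² = 4 + 4761 ✓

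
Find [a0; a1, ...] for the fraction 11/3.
[3; 1, 2]

Euclidean algorithm steps:
11 = 3 × 3 + 2
3 = 1 × 2 + 1
2 = 2 × 1 + 0
Continued fraction: [3; 1, 2]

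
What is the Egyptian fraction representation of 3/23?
1/8 + 1/184

Greedy algorithm:
3/23: ceiling(23/3) = 8, use 1/8
1/184: ceiling(184/1) = 184, use 1/184
Result: 3/23 = 1/8 + 1/184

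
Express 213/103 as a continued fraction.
[2; 14, 1, 2, 2]

Euclidean algorithm steps:
213 = 2 × 103 + 7
103 = 14 × 7 + 5
7 = 1 × 5 + 2
5 = 2 × 2 + 1
2 = 2 × 1 + 0
Continued fraction: [2; 14, 1, 2, 2]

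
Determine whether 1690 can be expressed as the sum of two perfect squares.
3² + 41² (a=3, b=41)

Factorization: 1690 = 2 × 5 × 13^2
By Fermat: n is sum of two squares iff every prime p ≡ 3 (mod 4) appears to even power.
All primes ≡ 3 (mod 4) appear to even power.
Search a = 0, 1, 2, … for 1690 - a² a perfect square: first hit at a = 3: 1690 - 9 = 1681 = 41².
1690 = 3² + 41² = 9 + 1681 ✓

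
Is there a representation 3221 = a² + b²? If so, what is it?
14² + 55² (a=14, b=55)

Factorization: 3221 = 3221
By Fermat: n is sum of two squares iff every prime p ≡ 3 (mod 4) appears to even power.
All primes ≡ 3 (mod 4) appear to even power.
Search a = 0, 1, 2, … for 3221 - a² a perfect square: first hit at a = 14: 3221 - 196 = 3025 = 55².
3221 = 14² + 55² = 196 + 3025 ✓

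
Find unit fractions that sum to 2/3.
1/2 + 1/6

Greedy algorithm:
2/3: ceiling(3/2) = 2, use 1/2
1/6: ceiling(6/1) = 6, use 1/6
Result: 2/3 = 1/2 + 1/6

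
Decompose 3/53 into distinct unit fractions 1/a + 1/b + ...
1/18 + 1/954

Greedy algorithm:
3/53: ceiling(53/3) = 18, use 1/18
1/954: ceiling(954/1) = 954, use 1/954
Result: 3/53 = 1/18 + 1/954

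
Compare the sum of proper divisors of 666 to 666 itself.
abundant

Proper divisors of 666: sum = 1 + 2 + 3 + 6 + 9 + 18 + 37 + 74 + 111 + 222 + 333 = 816
Since 816 > 666, 666 is abundant.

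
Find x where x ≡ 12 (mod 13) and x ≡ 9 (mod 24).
129

Using Chinese Remainder Theorem:
M = 13 × 24 = 312
M1 = 24, M2 = 13
y1 = 24^(-1) mod 13 = 6
y2 = 13^(-1) mod 24 = 13
x = (12×24×6 + 9×13×13) mod 312 = 129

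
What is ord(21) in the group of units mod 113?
112

113 is prime, so ord(21) divides φ(113) = 112.
Divisors of 112: 1, 2, 4, 7, 8, 14, 16, 28, 56, 112.
Repeated squaring: 21^1 ≡ 21, 21^2 ≡ 102, 21^4 ≡ 8, 21^8 ≡ 64, 21^16 ≡ 28, 21^32 ≡ 106, 21^64 ≡ 49 (mod 113).
Test 21^d mod 113 for each divisor d in increasing order:
21^1 ≡ 21
21^2 ≡ 102
21^4 ≡ 8
21^7 = 21^4·21^2·21^1 ≡ 73
21^8 ≡ 64
21^14 = 21^8·21^4·21^2 ≡ 18
21^16 ≡ 28
21^28 = 21^16·21^8·21^4 ≡ 98
21^56 = 21^32·21^16·21^8 ≡ 112
21^112 = 21^64·21^32·21^16 ≡ 1  ← first divisor giving 1
The order is 112.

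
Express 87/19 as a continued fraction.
[4; 1, 1, 2, 1, 2]

Euclidean algorithm steps:
87 = 4 × 19 + 11
19 = 1 × 11 + 8
11 = 1 × 8 + 3
8 = 2 × 3 + 2
3 = 1 × 2 + 1
2 = 2 × 1 + 0
Continued fraction: [4; 1, 1, 2, 1, 2]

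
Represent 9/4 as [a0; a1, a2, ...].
[2; 4]

Euclidean algorithm steps:
9 = 2 × 4 + 1
4 = 4 × 1 + 0
Continued fraction: [2; 4]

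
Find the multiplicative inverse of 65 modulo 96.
65

gcd(65, 96) = 1, so the inverse exists.
Extended Euclidean algorithm on (96, 65):
96 = 1 × 65 + 31  ⟹  31 = (1)·96 + (-1)·65
65 = 2 × 31 + 3  ⟹  3 = (-2)·96 + (3)·65
31 = 10 × 3 + 1  ⟹  1 = (21)·96 + (-31)·65
So (-31)·65 ≡ 1 (mod 96), i.e. 65^(-1) ≡ -31 ≡ 65 (mod 96).
Check: 65 × 65 = 4225 ≡ 1 (mod 96)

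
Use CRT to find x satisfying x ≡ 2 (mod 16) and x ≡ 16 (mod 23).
338

Using Chinese Remainder Theorem:
M = 16 × 23 = 368
M1 = 23, M2 = 16
y1 = 23^(-1) mod 16 = 7
y2 = 16^(-1) mod 23 = 13
x = (2×23×7 + 16×16×13) mod 368 = 338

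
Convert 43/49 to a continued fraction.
[0; 1, 7, 6]

Euclidean algorithm steps:
43 = 0 × 49 + 43
49 = 1 × 43 + 6
43 = 7 × 6 + 1
6 = 6 × 1 + 0
Continued fraction: [0; 1, 7, 6]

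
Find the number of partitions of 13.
101

p(n) counts ways to write n as a sum of positive integers (order ignored).
Euler's pentagonal recurrence: p(k) = p(k-1) + p(k-2) - p(k-5) - p(k-7) + p(k-12) + p(k-15) - ... (offsets j(3j∓1)/2, signs ++--, p(0)=1, p(<0)=0).
DP table for k = 0..12: p(0)=1, p(1)=1, p(2)=2, p(3)=3, p(4)=5, p(5)=7, p(6)=11, p(7)=15, p(8)=22, p(9)=30, p(10)=42, p(11)=56, p(12)=77.
Final step: p(13) = p(12) + p(11) - p(8) - p(6) + p(1)
= 77 + 56 - 22 - 11 + 1
= 101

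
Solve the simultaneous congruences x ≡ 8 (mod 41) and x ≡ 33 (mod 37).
1402

Using Chinese Remainder Theorem:
M = 41 × 37 = 1517
M1 = 37, M2 = 41
y1 = 37^(-1) mod 41 = 10
y2 = 41^(-1) mod 37 = 28
x = (8×37×10 + 33×41×28) mod 1517 = 1402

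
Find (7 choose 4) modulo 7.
0

Using Lucas' theorem:
Write n=7 and k=4 in base 7:
n in base 7: [1, 0]
k in base 7: [0, 4]
C(7,4) mod 7 = ∏ C(n_i, k_i) mod 7
Digit binomials (mod 7): C(1,0) = 1; C(0,4) = 0 (k_i > n_i)
Product: 1 × 0 = 0 ≡ 0 (mod 7)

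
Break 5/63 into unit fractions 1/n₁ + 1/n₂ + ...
1/13 + 1/410 + 1/335790

Greedy algorithm:
5/63: ceiling(63/5) = 13, use 1/13
2/819: ceiling(819/2) = 410, use 1/410
1/335790: ceiling(335790/1) = 335790, use 1/335790
Result: 5/63 = 1/13 + 1/410 + 1/335790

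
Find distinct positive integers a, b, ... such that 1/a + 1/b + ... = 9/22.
1/3 + 1/14 + 1/231

Greedy algorithm:
9/22: ceiling(22/9) = 3, use 1/3
5/66: ceiling(66/5) = 14, use 1/14
1/231: ceiling(231/1) = 231, use 1/231
Result: 9/22 = 1/3 + 1/14 + 1/231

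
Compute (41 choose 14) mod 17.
0

Using Lucas' theorem:
Write n=41 and k=14 in base 17:
n in base 17: [2, 7]
k in base 17: [0, 14]
C(41,14) mod 17 = ∏ C(n_i, k_i) mod 17
Digit binomials (mod 17): C(2,0) = 1; C(7,14) = 0 (k_i > n_i)
Product: 1 × 0 = 0 ≡ 0 (mod 17)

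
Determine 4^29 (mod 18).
16

Repeated squaring. Binary of 29 = 11101.
4^1 ≡ 4 (mod 18); 4^2 ≡ 16 (mod 18); 4^4 ≡ 4 (mod 18); 4^8 ≡ 16 (mod 18); 4^16 ≡ 4 (mod 18)
4^29 = 4^1 × 4^4 × 4^8 × 4^16 ≡ 16 (mod 18)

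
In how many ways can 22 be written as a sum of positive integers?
1002

p(n) counts ways to write n as a sum of positive integers (order ignored).
Euler's pentagonal recurrence: p(k) = p(k-1) + p(k-2) - p(k-5) - p(k-7) + p(k-12) + p(k-15) - ... (offsets j(3j∓1)/2, signs ++--, p(0)=1, p(<0)=0).
DP table for k = 0..21: p(0)=1, p(1)=1, p(2)=2, p(3)=3, p(4)=5, p(5)=7, p(6)=11, p(7)=15, p(8)=22, p(9)=30, p(10)=42, p(11)=56, p(12)=77, p(13)=101, p(14)=135, p(15)=176, p(16)=231, p(17)=297, p(18)=385, p(19)=490, p(20)=627, p(21)=792.
Final step: p(22) = p(21) + p(20) - p(17) - p(15) + p(10) + p(7) - p(0)
= 792 + 627 - 297 - 176 + 42 + 15 - 1
= 1002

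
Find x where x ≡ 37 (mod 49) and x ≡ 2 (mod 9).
380

Using Chinese Remainder Theorem:
M = 49 × 9 = 441
M1 = 9, M2 = 49
y1 = 9^(-1) mod 49 = 11
y2 = 49^(-1) mod 9 = 7
x = (37×9×11 + 2×49×7) mod 441 = 380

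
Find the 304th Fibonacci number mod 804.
675

Matrix identity: Q^n = [[F_(n+1), F_n], [F_n, F_(n-1)]] with Q = [[1,1],[1,0]].
n = 304 = 100110000₂. Square-and-multiply, entries mod 804:
Q^1 = [[1,1],[1,0]]
Q^2 = (Q^1)² = [[2,1],[1,1]]
Q^4 = (Q^2)² = [[5,3],[3,2]]
Q^9 = (Q^4)²·Q = [[55,34],[34,21]]
Q^19 = (Q^9)²·Q = [[333,161],[161,172]]
Q^38 = (Q^19)² = [[130,101],[101,29]]
Q^76 = (Q^38)² = [[569,783],[783,590]]
Q^152 = (Q^76)² = [[190,585],[585,409]]
Q^304 = (Q^152)² = [[445,675],[675,574]]
F_304 mod 804 = Q^304[0][1] = 675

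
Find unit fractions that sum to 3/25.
1/9 + 1/113 + 1/25425

Greedy algorithm:
3/25: ceiling(25/3) = 9, use 1/9
2/225: ceiling(225/2) = 113, use 1/113
1/25425: ceiling(25425/1) = 25425, use 1/25425
Result: 3/25 = 1/9 + 1/113 + 1/25425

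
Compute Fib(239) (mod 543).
172

Matrix identity: Q^n = [[F_(n+1), F_n], [F_n, F_(n-1)]] with Q = [[1,1],[1,0]].
n = 239 = 11101111₂. Square-and-multiply, entries mod 543:
Q^1 = [[1,1],[1,0]]
Q^3 = (Q^1)²·Q = [[3,2],[2,1]]
Q^7 = (Q^3)²·Q = [[21,13],[13,8]]
Q^14 = (Q^7)² = [[67,377],[377,233]]
Q^29 = (Q^14)²·Q = [[164,8],[8,156]]
Q^59 = (Q^29)²·Q = [[198,353],[353,388]]
Q^119 = (Q^59)²·Q = [[345,370],[370,518]]
Q^239 = (Q^119)²·Q = [[198,172],[172,26]]
F_239 mod 543 = Q^239[0][1] = 172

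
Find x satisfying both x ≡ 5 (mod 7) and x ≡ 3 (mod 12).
75

Using Chinese Remainder Theorem:
M = 7 × 12 = 84
M1 = 12, M2 = 7
y1 = 12^(-1) mod 7 = 3
y2 = 7^(-1) mod 12 = 7
x = (5×12×3 + 3×7×7) mod 84 = 75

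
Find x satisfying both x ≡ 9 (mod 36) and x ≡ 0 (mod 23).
621

Using Chinese Remainder Theorem:
M = 36 × 23 = 828
M1 = 23, M2 = 36
y1 = 23^(-1) mod 36 = 11
y2 = 36^(-1) mod 23 = 16
x = (9×23×11 + 0×36×16) mod 828 = 621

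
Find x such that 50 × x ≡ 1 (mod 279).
173

gcd(50, 279) = 1, so the inverse exists.
Extended Euclidean algorithm on (279, 50):
279 = 5 × 50 + 29  ⟹  29 = (1)·279 + (-5)·50
50 = 1 × 29 + 21  ⟹  21 = (-1)·279 + (6)·50
29 = 1 × 21 + 8  ⟹  8 = (2)·279 + (-11)·50
21 = 2 × 8 + 5  ⟹  5 = (-5)·279 + (28)·50
8 = 1 × 5 + 3  ⟹  3 = (7)·279 + (-39)·50
5 = 1 × 3 + 2  ⟹  2 = (-12)·279 + (67)·50
3 = 1 × 2 + 1  ⟹  1 = (19)·279 + (-106)·50
So (-106)·50 ≡ 1 (mod 279), i.e. 50^(-1) ≡ -106 ≡ 173 (mod 279).
Check: 50 × 173 = 8650 ≡ 1 (mod 279)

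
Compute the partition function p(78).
12132164

p(n) counts ways to write n as a sum of positive integers (order ignored).
Euler's pentagonal recurrence: p(k) = p(k-1) + p(k-2) - p(k-5) - p(k-7) + p(k-12) + p(k-15) - ... (offsets j(3j∓1)/2, signs ++--, p(0)=1, p(<0)=0).
DP table for k = 0..77: p(0)=1, p(1)=1, p(2)=2, p(3)=3, p(4)=5, p(5)=7, p(6)=11, p(7)=15, p(8)=22, p(9)=30, p(10)=42, p(11)=56, p(12)=77, p(13)=101, p(14)=135, p(15)=176, p(16)=231, p(17)=297, p(18)=385, p(19)=490, p(20)=627, p(21)=792, p(22)=1002, p(23)=1255, p(24)=1575, p(25)=1958, p(26)=2436, p(27)=3010, p(28)=3718, p(29)=4565, p(30)=5604, p(31)=6842, p(32)=8349, p(33)=10143, p(34)=12310, p(35)=14883, p(36)=17977, p(37)=21637, p(38)=26015, p(39)=31185, p(40)=37338, p(41)=44583, p(42)=53174, p(43)=63261, p(44)=75175, p(45)=89134, p(46)=105558, p(47)=124754, p(48)=147273, p(49)=173525, p(50)=204226, p(51)=239943, p(52)=281589, p(53)=329931, p(54)=386155, p(55)=451276, p(56)=526823, p(57)=614154, p(58)=715220, p(59)=831820, p(60)=966467, p(61)=1121505, p(62)=1300156, p(63)=1505499, p(64)=1741630, p(65)=2012558, p(66)=2323520, p(67)=2679689, p(68)=3087735, p(69)=3554345, p(70)=4087968, p(71)=4697205, p(72)=5392783, p(73)=6185689, p(74)=7089500, p(75)=8118264, p(76)=9289091, p(77)=10619863.
Final step: p(78) = p(77) + p(76) - p(73) - p(71) + p(66) + p(63) - p(56) - p(52) + p(43) + p(38) - p(27) - p(21) + p(8) + p(1)
= 10619863 + 9289091 - 6185689 - 4697205 + 2323520 + 1505499 - 526823 - 281589 + 63261 + 26015 - 3010 - 792 + 22 + 1
= 12132164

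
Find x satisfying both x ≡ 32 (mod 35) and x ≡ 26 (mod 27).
242

Using Chinese Remainder Theorem:
M = 35 × 27 = 945
M1 = 27, M2 = 35
y1 = 27^(-1) mod 35 = 13
y2 = 35^(-1) mod 27 = 17
x = (32×27×13 + 26×35×17) mod 945 = 242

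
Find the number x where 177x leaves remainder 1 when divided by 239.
212

gcd(177, 239) = 1, so the inverse exists.
Extended Euclidean algorithm on (239, 177):
239 = 1 × 177 + 62  ⟹  62 = (1)·239 + (-1)·177
177 = 2 × 62 + 53  ⟹  53 = (-2)·239 + (3)·177
62 = 1 × 53 + 9  ⟹  9 = (3)·239 + (-4)·177
53 = 5 × 9 + 8  ⟹  8 = (-17)·239 + (23)·177
9 = 1 × 8 + 1  ⟹  1 = (20)·239 + (-27)·177
So (-27)·177 ≡ 1 (mod 239), i.e. 177^(-1) ≡ -27 ≡ 212 (mod 239).
Check: 177 × 212 = 37524 ≡ 1 (mod 239)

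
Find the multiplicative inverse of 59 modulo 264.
179

gcd(59, 264) = 1, so the inverse exists.
Extended Euclidean algorithm on (264, 59):
264 = 4 × 59 + 28  ⟹  28 = (1)·264 + (-4)·59
59 = 2 × 28 + 3  ⟹  3 = (-2)·264 + (9)·59
28 = 9 × 3 + 1  ⟹  1 = (19)·264 + (-85)·59
So (-85)·59 ≡ 1 (mod 264), i.e. 59^(-1) ≡ -85 ≡ 179 (mod 264).
Check: 59 × 179 = 10561 ≡ 1 (mod 264)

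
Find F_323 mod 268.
145

Matrix identity: Q^n = [[F_(n+1), F_n], [F_n, F_(n-1)]] with Q = [[1,1],[1,0]].
n = 323 = 101000011₂. Square-and-multiply, entries mod 268:
Q^1 = [[1,1],[1,0]]
Q^2 = (Q^1)² = [[2,1],[1,1]]
Q^5 = (Q^2)²·Q = [[8,5],[5,3]]
Q^10 = (Q^5)² = [[89,55],[55,34]]
Q^20 = (Q^10)² = [[226,65],[65,161]]
Q^40 = (Q^20)² = [[93,231],[231,130]]
Q^80 = (Q^40)² = [[102,57],[57,45]]
Q^161 = (Q^80)²·Q = [[56,253],[253,71]]
Q^323 = (Q^161)²·Q = [[116,145],[145,239]]
F_323 mod 268 = Q^323[0][1] = 145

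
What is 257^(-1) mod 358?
319

gcd(257, 358) = 1, so the inverse exists.
Extended Euclidean algorithm on (358, 257):
358 = 1 × 257 + 101  ⟹  101 = (1)·358 + (-1)·257
257 = 2 × 101 + 55  ⟹  55 = (-2)·358 + (3)·257
101 = 1 × 55 + 46  ⟹  46 = (3)·358 + (-4)·257
55 = 1 × 46 + 9  ⟹  9 = (-5)·358 + (7)·257
46 = 5 × 9 + 1  ⟹  1 = (28)·358 + (-39)·257
So (-39)·257 ≡ 1 (mod 358), i.e. 257^(-1) ≡ -39 ≡ 319 (mod 358).
Check: 257 × 319 = 81983 ≡ 1 (mod 358)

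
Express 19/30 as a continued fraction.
[0; 1, 1, 1, 2, 1, 2]

Euclidean algorithm steps:
19 = 0 × 30 + 19
30 = 1 × 19 + 11
19 = 1 × 11 + 8
11 = 1 × 8 + 3
8 = 2 × 3 + 2
3 = 1 × 2 + 1
2 = 2 × 1 + 0
Continued fraction: [0; 1, 1, 1, 2, 1, 2]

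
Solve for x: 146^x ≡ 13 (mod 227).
125

Baby-step giant-step with step n = ⌈√227⌉ = 16.
Baby steps 146^j mod 227 (j:value) for j=0..15: 0:1, 1:146, 2:205, 3:193, 4:30, 5:67, 6:21, 7:115, 8:219, 9:194, 10:176, 11:45, 12:214, 13:145, 14:59, 15:215.
Giant-step multiplier: 146^(-16) ≡ 146^(226-16) = 146^210 ≡ 188 (mod 227).
Giant steps γ_i = 13·188^i mod 227: γ_0=13, γ_1=174, γ_2=24, γ_3=199, γ_4=184, γ_5=88, γ_6=200, γ_7=145 (in table at j=13).
x = i·n + j = 7·16 + 13 = 125.
Check: 146^125 ≡ 13 (mod 227).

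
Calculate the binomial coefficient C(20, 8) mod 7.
5

Using Lucas' theorem:
Write n=20 and k=8 in base 7:
n in base 7: [2, 6]
k in base 7: [1, 1]
C(20,8) mod 7 = ∏ C(n_i, k_i) mod 7
Digit binomials (mod 7): C(2,1) = 2; C(6,1) = 6
Product: 2 × 6 = 12 ≡ 5 (mod 7)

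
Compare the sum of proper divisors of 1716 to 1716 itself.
abundant

Proper divisors of 1716: sum = 1 + 2 + 3 + 4 + 6 + 11 + 12 + 13 + ... + 286 + 429 + 572 + 858 (23 divisors) = 2988
Since 2988 > 1716, 1716 is abundant.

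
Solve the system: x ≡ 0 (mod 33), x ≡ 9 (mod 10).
99

Using Chinese Remainder Theorem:
M = 33 × 10 = 330
M1 = 10, M2 = 33
y1 = 10^(-1) mod 33 = 10
y2 = 33^(-1) mod 10 = 7
x = (0×10×10 + 9×33×7) mod 330 = 99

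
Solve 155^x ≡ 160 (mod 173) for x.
104

Baby-step giant-step with step n = ⌈√173⌉ = 14.
Baby steps 155^j mod 173 (j:value) for j=0..13: 0:1, 1:155, 2:151, 3:50, 4:138, 5:111, 6:78, 7:153, 8:14, 9:94, 10:38, 11:8, 12:29, 13:170.
Giant-step multiplier: 155^(-14) ≡ 155^(172-14) = 155^158 ≡ 157 (mod 173).
Giant steps γ_i = 160·157^i mod 173: γ_0=160, γ_1=35, γ_2=132, γ_3=137, γ_4=57, γ_5=126, γ_6=60, γ_7=78 (in table at j=6).
x = i·n + j = 7·14 + 6 = 104.
Check: 155^104 ≡ 160 (mod 173).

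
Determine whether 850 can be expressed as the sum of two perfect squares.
3² + 29² (a=3, b=29)

Factorization: 850 = 2 × 5^2 × 17
By Fermat: n is sum of two squares iff every prime p ≡ 3 (mod 4) appears to even power.
All primes ≡ 3 (mod 4) appear to even power.
Search a = 0, 1, 2, … for 850 - a² a perfect square: first hit at a = 3: 850 - 9 = 841 = 29².
850 = 3² + 29² = 9 + 841 ✓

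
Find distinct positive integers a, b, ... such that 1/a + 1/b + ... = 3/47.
1/16 + 1/752

Greedy algorithm:
3/47: ceiling(47/3) = 16, use 1/16
1/752: ceiling(752/1) = 752, use 1/752
Result: 3/47 = 1/16 + 1/752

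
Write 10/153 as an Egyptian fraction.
1/16 + 1/350 + 1/428400

Greedy algorithm:
10/153: ceiling(153/10) = 16, use 1/16
7/2448: ceiling(2448/7) = 350, use 1/350
1/428400: ceiling(428400/1) = 428400, use 1/428400
Result: 10/153 = 1/16 + 1/350 + 1/428400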